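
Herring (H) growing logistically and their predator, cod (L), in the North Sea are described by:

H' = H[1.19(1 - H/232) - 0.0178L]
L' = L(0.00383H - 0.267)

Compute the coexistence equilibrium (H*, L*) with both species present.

From dL/dt = 0 with L > 0: 0.00383H* = 0.267, so H* = 69.7.
Substitute into dH/dt = 0: 1.19(1 - 69.7/232) = 0.0178L*.
The bracket is 0.7, giving L* = 0.832/0.0178 = 46.8.

H* ≈ 69.7, L* ≈ 46.8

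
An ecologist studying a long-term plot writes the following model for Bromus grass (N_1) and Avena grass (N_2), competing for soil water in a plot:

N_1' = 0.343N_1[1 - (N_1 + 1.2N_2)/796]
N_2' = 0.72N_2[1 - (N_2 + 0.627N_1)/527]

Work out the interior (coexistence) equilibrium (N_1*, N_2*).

Setting both brackets to zero gives the nullclines N_1 + 1.2N_2 = 796 and 0.627N_1 + N_2 = 527.
Substituting N_2 = 527 - 0.627N_1 into the first: N_1(1 - 1.2·0.627) = 796 - 1.2·527.
So N_1* = 164/0.248 = 661, and then N_2* = 527 - 0.627·661 = 113.

N_1* ≈ 661, N_2* ≈ 113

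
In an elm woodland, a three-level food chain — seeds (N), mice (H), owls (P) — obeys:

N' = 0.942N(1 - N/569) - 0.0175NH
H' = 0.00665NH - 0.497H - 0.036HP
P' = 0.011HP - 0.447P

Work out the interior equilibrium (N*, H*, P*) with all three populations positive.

N* ≈ 139, H* ≈ 40.6, P* ≈ 12

From dP/dt = 0: 0.011H* = 0.447, so H* = 40.6.
From dN/dt = 0: 0.942(1 - N*/569) = 0.0175·40.6, giving N* = 569·(1 - 0.755) = 139.
From dH/dt = 0: 0.00665·139 - 0.497 = 0.036P*, so P* = 0.43/0.036 = 12.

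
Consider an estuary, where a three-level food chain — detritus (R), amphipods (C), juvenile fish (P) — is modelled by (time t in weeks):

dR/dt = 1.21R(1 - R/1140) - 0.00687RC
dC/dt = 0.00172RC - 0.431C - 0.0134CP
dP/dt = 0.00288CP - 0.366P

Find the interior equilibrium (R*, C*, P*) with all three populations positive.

R* ≈ 317, C* ≈ 127, P* ≈ 8.58

From dP/dt = 0: 0.00288C* = 0.366, so C* = 127.
From dR/dt = 0: 1.21(1 - R*/1140) = 0.00687·127, giving R* = 1140·(1 - 0.722) = 317.
From dC/dt = 0: 0.00172·317 - 0.431 = 0.0134P*, so P* = 0.115/0.0134 = 8.58.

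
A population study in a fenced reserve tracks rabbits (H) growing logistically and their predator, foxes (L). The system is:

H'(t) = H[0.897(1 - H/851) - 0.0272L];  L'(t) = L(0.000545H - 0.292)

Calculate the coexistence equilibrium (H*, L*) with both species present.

H* ≈ 536, L* ≈ 12.2

From dL/dt = 0 with L > 0: 0.000545H* = 0.292, so H* = 536.
Substitute into dH/dt = 0: 0.897(1 - 536/851) = 0.0272L*.
The bracket is 0.37, giving L* = 0.332/0.0272 = 12.2.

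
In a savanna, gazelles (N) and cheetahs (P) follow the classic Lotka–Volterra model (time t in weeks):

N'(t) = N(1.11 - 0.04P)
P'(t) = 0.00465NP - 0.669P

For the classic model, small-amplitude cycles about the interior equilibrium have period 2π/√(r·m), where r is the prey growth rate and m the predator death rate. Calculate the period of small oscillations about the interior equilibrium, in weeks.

T ≈ 7.29 weeks

Here r = 1.11 and m = 0.669, so r·m = 0.743.
ω = √0.743 = 0.862 per week, hence T = 2π/ω ≈ 7.29 weeks.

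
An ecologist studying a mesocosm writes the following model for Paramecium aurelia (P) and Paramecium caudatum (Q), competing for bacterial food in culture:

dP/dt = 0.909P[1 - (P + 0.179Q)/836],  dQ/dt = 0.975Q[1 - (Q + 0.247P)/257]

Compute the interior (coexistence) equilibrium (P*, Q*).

P* ≈ 827, Q* ≈ 52.8

Setting both brackets to zero gives the nullclines P + 0.179Q = 836 and 0.247P + Q = 257.
Substituting Q = 257 - 0.247P into the first: P(1 - 0.179·0.247) = 836 - 0.179·257.
So P* = 790/0.956 = 827, and then Q* = 257 - 0.247·827 = 52.8.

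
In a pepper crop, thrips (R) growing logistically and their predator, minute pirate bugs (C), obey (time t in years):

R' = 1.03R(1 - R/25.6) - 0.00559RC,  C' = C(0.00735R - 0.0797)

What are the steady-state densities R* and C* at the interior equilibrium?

From dC/dt = 0 with C > 0: 0.00735R* = 0.0797, so R* = 10.8.
Substitute into dR/dt = 0: 1.03(1 - 10.8/25.6) = 0.00559C*.
The bracket is 0.576, giving C* = 0.594/0.00559 = 106.

R* ≈ 10.8, C* ≈ 106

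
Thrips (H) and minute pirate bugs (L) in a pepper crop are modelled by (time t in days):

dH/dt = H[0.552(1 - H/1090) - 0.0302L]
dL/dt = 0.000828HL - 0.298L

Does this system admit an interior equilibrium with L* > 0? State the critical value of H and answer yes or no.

Threshold H = 360; K > 360, so yes, the predator persists.

The predator equation gives dL/dt > 0 only when H > 0.298/0.000828 = 360.
Without the predator, H → K = 1090. Since 1090 > 360, the predator can invade and persist.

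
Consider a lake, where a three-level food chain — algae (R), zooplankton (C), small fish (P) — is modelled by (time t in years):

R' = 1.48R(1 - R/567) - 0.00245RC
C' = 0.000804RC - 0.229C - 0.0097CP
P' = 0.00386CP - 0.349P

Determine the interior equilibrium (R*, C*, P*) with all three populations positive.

From dP/dt = 0: 0.00386C* = 0.349, so C* = 90.4.
From dR/dt = 0: 1.48(1 - R*/567) = 0.00245·90.4, giving R* = 567·(1 - 0.15) = 482.
From dC/dt = 0: 0.000804·482 - 0.229 = 0.0097P*, so P* = 0.159/0.0097 = 16.4.

R* ≈ 482, C* ≈ 90.4, P* ≈ 16.4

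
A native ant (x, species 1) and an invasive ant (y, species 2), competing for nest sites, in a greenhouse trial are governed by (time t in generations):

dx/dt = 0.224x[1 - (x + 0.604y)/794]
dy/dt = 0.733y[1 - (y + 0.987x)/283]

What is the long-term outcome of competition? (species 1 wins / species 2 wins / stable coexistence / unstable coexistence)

Compare the nullcline intercepts: K1/α12 = 794/0.604 = 1310 > K2 = 283; K2/α21 = 283/0.987 = 287 < K1 = 794.
Since the inequalities point opposite ways, species 1 can invade but species 2 cannot.

species 1 excludes species 2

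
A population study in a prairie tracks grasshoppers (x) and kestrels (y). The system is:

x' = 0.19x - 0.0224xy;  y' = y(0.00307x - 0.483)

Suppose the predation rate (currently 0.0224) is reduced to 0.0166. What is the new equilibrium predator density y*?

At the interior fixed point, setting dx/dt = 0 with x > 0 fixes y* = (prey growth rate)/(xy coefficient) — independent of the other coefficients.
With the change, y* = 0.19/0.0166 = 11.4; it rises from 8.48.

y* ≈ 11.4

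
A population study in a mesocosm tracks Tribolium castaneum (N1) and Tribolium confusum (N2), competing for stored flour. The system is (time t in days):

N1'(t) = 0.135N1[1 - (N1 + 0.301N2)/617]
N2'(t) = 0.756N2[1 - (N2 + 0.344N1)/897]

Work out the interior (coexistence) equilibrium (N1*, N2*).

Setting both brackets to zero gives the nullclines N1 + 0.301N2 = 617 and 0.344N1 + N2 = 897.
Substituting N2 = 897 - 0.344N1 into the first: N1(1 - 0.301·0.344) = 617 - 0.301·897.
So N1* = 347/0.896 = 387, and then N2* = 897 - 0.344·387 = 764.

N1* ≈ 387, N2* ≈ 764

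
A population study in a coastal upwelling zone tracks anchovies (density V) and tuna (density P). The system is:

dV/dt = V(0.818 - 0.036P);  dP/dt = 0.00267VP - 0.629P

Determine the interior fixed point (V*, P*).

V* ≈ 236, P* ≈ 22.7

Set dP/dt = 0 with P > 0: 0.00267V - 0.629 = 0, so V* = 0.629/0.00267 = 236.
Set dV/dt = 0 with V > 0: 0.818 - 0.036P = 0, so P* = 0.818/0.036 = 22.7.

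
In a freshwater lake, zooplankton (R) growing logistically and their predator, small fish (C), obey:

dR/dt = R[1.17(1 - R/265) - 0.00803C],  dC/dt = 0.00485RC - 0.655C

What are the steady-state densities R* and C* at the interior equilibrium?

R* ≈ 135, C* ≈ 71.4

From dC/dt = 0 with C > 0: 0.00485R* = 0.655, so R* = 135.
Substitute into dR/dt = 0: 1.17(1 - 135/265) = 0.00803C*.
The bracket is 0.49, giving C* = 0.574/0.00803 = 71.4.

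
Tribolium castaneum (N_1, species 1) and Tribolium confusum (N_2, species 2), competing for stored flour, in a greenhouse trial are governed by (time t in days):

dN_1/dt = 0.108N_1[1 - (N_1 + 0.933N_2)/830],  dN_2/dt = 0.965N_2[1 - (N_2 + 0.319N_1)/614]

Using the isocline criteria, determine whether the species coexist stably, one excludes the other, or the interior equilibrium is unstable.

stable coexistence

Compare the nullcline intercepts: K1/α12 = 830/0.933 = 890 > K2 = 614; K2/α21 = 614/0.319 = 1920 > K1 = 830.
Since both inequalities hold, each species can invade when rare, so the interior equilibrium is stable.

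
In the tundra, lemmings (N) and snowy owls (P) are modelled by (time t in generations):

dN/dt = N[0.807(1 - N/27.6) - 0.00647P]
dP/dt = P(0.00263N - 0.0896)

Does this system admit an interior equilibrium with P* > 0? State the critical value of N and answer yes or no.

The predator equation gives dP/dt > 0 only when N > 0.0896/0.00263 = 34.1.
Without the predator, N → K = 27.6. Since 27.6 < 34.1, the predator cannot invade.

Threshold N = 34.1; K < 34.1, so no, the predator goes extinct.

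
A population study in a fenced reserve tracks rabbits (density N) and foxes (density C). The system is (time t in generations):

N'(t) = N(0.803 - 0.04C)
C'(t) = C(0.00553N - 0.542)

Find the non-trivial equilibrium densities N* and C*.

Set dC/dt = 0 with C > 0: 0.00553N - 0.542 = 0, so N* = 0.542/0.00553 = 98.
Set dN/dt = 0 with N > 0: 0.803 - 0.04C = 0, so C* = 0.803/0.04 = 20.1.

N* ≈ 98, C* ≈ 20.1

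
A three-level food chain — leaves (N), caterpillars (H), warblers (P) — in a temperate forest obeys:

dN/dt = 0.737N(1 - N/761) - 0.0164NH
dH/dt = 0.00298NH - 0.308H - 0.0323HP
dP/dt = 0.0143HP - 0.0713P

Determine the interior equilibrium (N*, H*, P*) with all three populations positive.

N* ≈ 677, H* ≈ 4.99, P* ≈ 52.9

From dP/dt = 0: 0.0143H* = 0.0713, so H* = 4.99.
From dN/dt = 0: 0.737(1 - N*/761) = 0.0164·4.99, giving N* = 761·(1 - 0.111) = 677.
From dH/dt = 0: 0.00298·677 - 0.308 = 0.0323P*, so P* = 1.71/0.0323 = 52.9.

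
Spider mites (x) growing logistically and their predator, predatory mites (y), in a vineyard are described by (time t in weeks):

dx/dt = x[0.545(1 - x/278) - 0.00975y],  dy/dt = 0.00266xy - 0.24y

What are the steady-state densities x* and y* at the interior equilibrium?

x* ≈ 90.2, y* ≈ 37.8

From dy/dt = 0 with y > 0: 0.00266x* = 0.24, so x* = 90.2.
Substitute into dx/dt = 0: 0.545(1 - 90.2/278) = 0.00975y*.
The bracket is 0.675, giving y* = 0.368/0.00975 = 37.8.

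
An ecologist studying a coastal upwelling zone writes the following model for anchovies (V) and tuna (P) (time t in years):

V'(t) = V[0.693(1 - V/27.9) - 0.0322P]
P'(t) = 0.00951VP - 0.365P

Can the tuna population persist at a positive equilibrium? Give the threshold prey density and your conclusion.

The predator equation gives dP/dt > 0 only when V > 0.365/0.00951 = 38.4.
Without the predator, V → K = 27.9. Since 27.9 < 38.4, the predator cannot invade.

Threshold V = 38.4; K < 38.4, so no, the predator goes extinct.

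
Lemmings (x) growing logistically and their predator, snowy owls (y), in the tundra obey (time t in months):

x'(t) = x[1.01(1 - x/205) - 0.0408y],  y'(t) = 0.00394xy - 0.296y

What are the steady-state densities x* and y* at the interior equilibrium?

From dy/dt = 0 with y > 0: 0.00394x* = 0.296, so x* = 75.1.
Substitute into dx/dt = 0: 1.01(1 - 75.1/205) = 0.0408y*.
The bracket is 0.634, giving y* = 0.64/0.0408 = 15.7.

x* ≈ 75.1, y* ≈ 15.7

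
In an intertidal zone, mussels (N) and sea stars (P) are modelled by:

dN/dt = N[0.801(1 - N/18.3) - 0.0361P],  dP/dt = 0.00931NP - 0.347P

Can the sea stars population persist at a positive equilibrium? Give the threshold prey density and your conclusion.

The predator equation gives dP/dt > 0 only when N > 0.347/0.00931 = 37.3.
Without the predator, N → K = 18.3. Since 18.3 < 37.3, the predator cannot invade.

Threshold N = 37.3; K < 37.3, so no, the predator goes extinct.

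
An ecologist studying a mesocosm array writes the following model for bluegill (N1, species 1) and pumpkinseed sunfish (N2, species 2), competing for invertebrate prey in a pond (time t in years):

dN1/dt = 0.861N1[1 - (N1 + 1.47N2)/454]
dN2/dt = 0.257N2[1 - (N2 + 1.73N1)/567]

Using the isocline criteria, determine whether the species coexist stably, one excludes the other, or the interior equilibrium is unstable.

unstable coexistence (outcome depends on initial conditions)

Compare the nullcline intercepts: K1/α12 = 454/1.47 = 309 < K2 = 567; K2/α21 = 567/1.73 = 328 < K1 = 454.
Since both are reversed, neither can invade when rare; the interior point is a saddle.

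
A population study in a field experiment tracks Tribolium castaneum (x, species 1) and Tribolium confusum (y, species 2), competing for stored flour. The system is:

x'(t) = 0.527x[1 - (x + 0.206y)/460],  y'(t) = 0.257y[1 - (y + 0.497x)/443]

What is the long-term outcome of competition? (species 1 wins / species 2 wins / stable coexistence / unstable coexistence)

stable coexistence

Compare the nullcline intercepts: K1/α12 = 460/0.206 = 2230 > K2 = 443; K2/α21 = 443/0.497 = 891 > K1 = 460.
Since both inequalities hold, each species can invade when rare, so the interior equilibrium is stable.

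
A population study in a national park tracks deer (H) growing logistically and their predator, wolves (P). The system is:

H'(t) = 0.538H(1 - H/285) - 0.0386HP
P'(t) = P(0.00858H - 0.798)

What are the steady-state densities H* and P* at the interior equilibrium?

From dP/dt = 0 with P > 0: 0.00858H* = 0.798, so H* = 93.
Substitute into dH/dt = 0: 0.538(1 - 93/285) = 0.0386P*.
The bracket is 0.674, giving P* = 0.362/0.0386 = 9.39.

H* ≈ 93, P* ≈ 9.39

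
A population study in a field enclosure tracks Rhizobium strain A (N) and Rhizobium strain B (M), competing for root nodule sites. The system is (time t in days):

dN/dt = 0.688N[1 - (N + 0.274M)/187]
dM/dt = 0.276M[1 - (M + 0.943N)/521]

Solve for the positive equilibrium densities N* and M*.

N* ≈ 59.7, M* ≈ 465

Setting both brackets to zero gives the nullclines N + 0.274M = 187 and 0.943N + M = 521.
Substituting M = 521 - 0.943N into the first: N(1 - 0.274·0.943) = 187 - 0.274·521.
So N* = 44.2/0.742 = 59.7, and then M* = 521 - 0.943·59.7 = 465.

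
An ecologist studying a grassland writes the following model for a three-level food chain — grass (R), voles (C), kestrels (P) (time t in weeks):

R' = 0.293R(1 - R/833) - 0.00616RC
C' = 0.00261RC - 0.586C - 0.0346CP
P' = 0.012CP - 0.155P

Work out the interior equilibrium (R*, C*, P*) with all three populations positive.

From dP/dt = 0: 0.012C* = 0.155, so C* = 12.9.
From dR/dt = 0: 0.293(1 - R*/833) = 0.00616·12.9, giving R* = 833·(1 - 0.272) = 607.
From dC/dt = 0: 0.00261·607 - 0.586 = 0.0346P*, so P* = 0.998/0.0346 = 28.8.

R* ≈ 607, C* ≈ 12.9, P* ≈ 28.8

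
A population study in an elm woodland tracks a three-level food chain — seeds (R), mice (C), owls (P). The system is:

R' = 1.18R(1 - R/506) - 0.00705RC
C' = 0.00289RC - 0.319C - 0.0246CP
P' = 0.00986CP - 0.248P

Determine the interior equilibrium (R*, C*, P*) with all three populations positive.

From dP/dt = 0: 0.00986C* = 0.248, so C* = 25.2.
From dR/dt = 0: 1.18(1 - R*/506) = 0.00705·25.2, giving R* = 506·(1 - 0.15) = 430.
From dC/dt = 0: 0.00289·430 - 0.319 = 0.0246P*, so P* = 0.924/0.0246 = 37.5.

R* ≈ 430, C* ≈ 25.2, P* ≈ 37.5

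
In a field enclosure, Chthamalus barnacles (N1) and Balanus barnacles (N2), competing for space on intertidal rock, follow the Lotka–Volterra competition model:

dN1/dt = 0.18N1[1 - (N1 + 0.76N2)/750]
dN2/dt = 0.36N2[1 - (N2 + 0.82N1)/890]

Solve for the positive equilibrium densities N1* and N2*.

N1* ≈ 195, N2* ≈ 730

Setting both brackets to zero gives the nullclines N1 + 0.76N2 = 750 and 0.82N1 + N2 = 890.
Substituting N2 = 890 - 0.82N1 into the first: N1(1 - 0.76·0.82) = 750 - 0.76·890.
So N1* = 73.6/0.377 = 195, and then N2* = 890 - 0.82·195 = 730.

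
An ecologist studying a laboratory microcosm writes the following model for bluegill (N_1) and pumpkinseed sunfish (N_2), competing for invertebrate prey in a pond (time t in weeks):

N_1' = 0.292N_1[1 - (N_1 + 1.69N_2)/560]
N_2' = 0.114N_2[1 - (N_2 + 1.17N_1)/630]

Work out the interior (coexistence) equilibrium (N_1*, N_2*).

Setting both brackets to zero gives the nullclines N_1 + 1.69N_2 = 560 and 1.17N_1 + N_2 = 630.
Substituting N_2 = 630 - 1.17N_1 into the first: N_1(1 - 1.69·1.17) = 560 - 1.69·630.
So N_1* = -505/-0.977 = 516, and then N_2* = 630 - 1.17·516 = 25.8.

N_1* ≈ 516, N_2* ≈ 25.8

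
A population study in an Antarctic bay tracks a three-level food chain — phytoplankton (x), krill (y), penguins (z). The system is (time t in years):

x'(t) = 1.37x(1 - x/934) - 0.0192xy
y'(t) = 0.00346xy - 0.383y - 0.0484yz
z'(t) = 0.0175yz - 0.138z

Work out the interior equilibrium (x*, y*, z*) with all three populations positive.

x* ≈ 831, y* ≈ 7.89, z* ≈ 51.5

From dz/dt = 0: 0.0175y* = 0.138, so y* = 7.89.
From dx/dt = 0: 1.37(1 - x*/934) = 0.0192·7.89, giving x* = 934·(1 - 0.111) = 831.
From dy/dt = 0: 0.00346·831 - 0.383 = 0.0484z*, so z* = 2.49/0.0484 = 51.5.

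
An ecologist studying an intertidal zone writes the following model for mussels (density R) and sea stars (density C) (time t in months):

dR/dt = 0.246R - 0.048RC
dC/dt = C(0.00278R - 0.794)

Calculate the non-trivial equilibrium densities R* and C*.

R* ≈ 286, C* ≈ 5.12

Set dC/dt = 0 with C > 0: 0.00278R - 0.794 = 0, so R* = 0.794/0.00278 = 286.
Set dR/dt = 0 with R > 0: 0.246 - 0.048C = 0, so C* = 0.246/0.048 = 5.12.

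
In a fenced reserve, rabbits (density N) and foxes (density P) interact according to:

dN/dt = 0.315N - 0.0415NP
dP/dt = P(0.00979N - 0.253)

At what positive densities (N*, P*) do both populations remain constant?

N* ≈ 25.8, P* ≈ 7.59

Set dP/dt = 0 with P > 0: 0.00979N - 0.253 = 0, so N* = 0.253/0.00979 = 25.8.
Set dN/dt = 0 with N > 0: 0.315 - 0.0415P = 0, so P* = 0.315/0.0415 = 7.59.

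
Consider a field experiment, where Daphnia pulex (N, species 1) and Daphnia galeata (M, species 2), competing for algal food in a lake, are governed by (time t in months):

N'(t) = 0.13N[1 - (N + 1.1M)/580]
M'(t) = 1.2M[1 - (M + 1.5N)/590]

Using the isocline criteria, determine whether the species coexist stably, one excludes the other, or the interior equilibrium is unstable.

Compare the nullcline intercepts: K1/α12 = 580/1.1 = 527 < K2 = 590; K2/α21 = 590/1.5 = 393 < K1 = 580.
Since both are reversed, neither can invade when rare; the interior point is a saddle.

unstable coexistence (outcome depends on initial conditions)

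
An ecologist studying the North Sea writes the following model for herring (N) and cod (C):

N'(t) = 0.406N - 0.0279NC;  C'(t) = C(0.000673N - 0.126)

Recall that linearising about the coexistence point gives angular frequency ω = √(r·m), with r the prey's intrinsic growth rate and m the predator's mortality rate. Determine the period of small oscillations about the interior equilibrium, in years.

Here r = 0.406 and m = 0.126, so r·m = 0.0512.
ω = √0.0512 = 0.226 per year, hence T = 2π/ω ≈ 27.8 years.

T ≈ 27.8 years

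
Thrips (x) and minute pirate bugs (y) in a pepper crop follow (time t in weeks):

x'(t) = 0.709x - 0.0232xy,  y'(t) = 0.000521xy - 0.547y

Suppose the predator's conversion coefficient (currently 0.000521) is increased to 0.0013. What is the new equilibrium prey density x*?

x* ≈ 421

At the interior fixed point, setting dy/dt = 0 with y > 0 fixes x* = (predator death rate)/(xy coefficient) — independent of the other coefficients.
With the change, x* = 0.547/0.0013 = 421; it falls from 1050.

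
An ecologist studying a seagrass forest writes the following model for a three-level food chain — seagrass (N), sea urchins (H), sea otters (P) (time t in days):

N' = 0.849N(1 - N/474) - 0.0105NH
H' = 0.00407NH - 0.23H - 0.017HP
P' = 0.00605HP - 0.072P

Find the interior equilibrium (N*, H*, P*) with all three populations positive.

From dP/dt = 0: 0.00605H* = 0.072, so H* = 11.9.
From dN/dt = 0: 0.849(1 - N*/474) = 0.0105·11.9, giving N* = 474·(1 - 0.147) = 404.
From dH/dt = 0: 0.00407·404 - 0.23 = 0.017P*, so P* = 1.42/0.017 = 83.2.

N* ≈ 404, H* ≈ 11.9, P* ≈ 83.2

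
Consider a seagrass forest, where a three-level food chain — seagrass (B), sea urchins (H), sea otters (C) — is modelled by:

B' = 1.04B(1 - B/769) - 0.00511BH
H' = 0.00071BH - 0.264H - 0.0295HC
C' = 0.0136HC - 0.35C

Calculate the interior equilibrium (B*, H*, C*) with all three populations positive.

From dC/dt = 0: 0.0136H* = 0.35, so H* = 25.7.
From dB/dt = 0: 1.04(1 - B*/769) = 0.00511·25.7, giving B* = 769·(1 - 0.126) = 672.
From dH/dt = 0: 0.00071·672 - 0.264 = 0.0295C*, so C* = 0.213/0.0295 = 7.22.

B* ≈ 672, H* ≈ 25.7, C* ≈ 7.22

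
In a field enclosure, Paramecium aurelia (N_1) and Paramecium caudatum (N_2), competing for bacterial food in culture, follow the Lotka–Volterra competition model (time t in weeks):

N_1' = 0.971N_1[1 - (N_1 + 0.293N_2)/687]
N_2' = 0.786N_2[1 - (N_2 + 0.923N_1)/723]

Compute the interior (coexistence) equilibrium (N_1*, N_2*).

Setting both brackets to zero gives the nullclines N_1 + 0.293N_2 = 687 and 0.923N_1 + N_2 = 723.
Substituting N_2 = 723 - 0.923N_1 into the first: N_1(1 - 0.293·0.923) = 687 - 0.293·723.
So N_1* = 475/0.73 = 651, and then N_2* = 723 - 0.923·651 = 122.

N_1* ≈ 651, N_2* ≈ 122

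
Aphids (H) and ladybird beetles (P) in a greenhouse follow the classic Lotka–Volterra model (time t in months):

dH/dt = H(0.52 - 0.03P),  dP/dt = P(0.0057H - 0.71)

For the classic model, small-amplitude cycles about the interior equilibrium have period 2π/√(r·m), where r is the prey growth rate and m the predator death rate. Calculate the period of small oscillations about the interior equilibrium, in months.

Here r = 0.52 and m = 0.71, so r·m = 0.369.
ω = √0.369 = 0.608 per month, hence T = 2π/ω ≈ 10.3 months.

T ≈ 10.3 months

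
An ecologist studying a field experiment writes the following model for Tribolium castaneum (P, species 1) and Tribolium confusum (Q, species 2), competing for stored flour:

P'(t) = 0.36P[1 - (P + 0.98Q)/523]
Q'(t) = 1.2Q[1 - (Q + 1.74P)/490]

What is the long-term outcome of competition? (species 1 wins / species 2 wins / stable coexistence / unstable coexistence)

Compare the nullcline intercepts: K1/α12 = 523/0.98 = 534 > K2 = 490; K2/α21 = 490/1.74 = 282 < K1 = 523.
Since the inequalities point opposite ways, species 1 can invade but species 2 cannot.

species 1 excludes species 2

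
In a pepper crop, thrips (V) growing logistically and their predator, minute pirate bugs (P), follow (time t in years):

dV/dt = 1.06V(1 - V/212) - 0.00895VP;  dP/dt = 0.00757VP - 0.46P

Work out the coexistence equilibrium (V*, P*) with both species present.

From dP/dt = 0 with P > 0: 0.00757V* = 0.46, so V* = 60.8.
Substitute into dV/dt = 0: 1.06(1 - 60.8/212) = 0.00895P*.
The bracket is 0.713, giving P* = 0.756/0.00895 = 84.5.

V* ≈ 60.8, P* ≈ 84.5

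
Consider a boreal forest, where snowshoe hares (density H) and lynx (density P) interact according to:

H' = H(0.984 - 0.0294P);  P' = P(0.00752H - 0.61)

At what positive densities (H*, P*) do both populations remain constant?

H* ≈ 81.1, P* ≈ 33.5

Set dP/dt = 0 with P > 0: 0.00752H - 0.61 = 0, so H* = 0.61/0.00752 = 81.1.
Set dH/dt = 0 with H > 0: 0.984 - 0.0294P = 0, so P* = 0.984/0.0294 = 33.5.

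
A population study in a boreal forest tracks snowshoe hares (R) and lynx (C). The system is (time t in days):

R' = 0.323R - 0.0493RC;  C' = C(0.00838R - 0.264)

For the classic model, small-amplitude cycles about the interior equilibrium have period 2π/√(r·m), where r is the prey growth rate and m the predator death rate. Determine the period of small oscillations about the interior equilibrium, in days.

T ≈ 21.5 days

Here r = 0.323 and m = 0.264, so r·m = 0.0853.
ω = √0.0853 = 0.292 per day, hence T = 2π/ω ≈ 21.5 days.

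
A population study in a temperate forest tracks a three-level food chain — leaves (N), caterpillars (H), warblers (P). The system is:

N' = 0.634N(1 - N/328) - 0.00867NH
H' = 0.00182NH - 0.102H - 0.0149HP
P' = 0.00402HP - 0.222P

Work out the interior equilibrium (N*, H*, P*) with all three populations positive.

N* ≈ 80.3, H* ≈ 55.2, P* ≈ 2.96

From dP/dt = 0: 0.00402H* = 0.222, so H* = 55.2.
From dN/dt = 0: 0.634(1 - N*/328) = 0.00867·55.2, giving N* = 328·(1 - 0.755) = 80.3.
From dH/dt = 0: 0.00182·80.3 - 0.102 = 0.0149P*, so P* = 0.0441/0.0149 = 2.96.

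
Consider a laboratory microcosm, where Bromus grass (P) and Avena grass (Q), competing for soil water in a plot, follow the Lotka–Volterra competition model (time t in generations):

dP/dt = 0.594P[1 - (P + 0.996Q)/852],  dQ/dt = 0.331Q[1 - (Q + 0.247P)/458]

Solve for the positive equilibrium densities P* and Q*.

P* ≈ 525, Q* ≈ 328

Setting both brackets to zero gives the nullclines P + 0.996Q = 852 and 0.247P + Q = 458.
Substituting Q = 458 - 0.247P into the first: P(1 - 0.996·0.247) = 852 - 0.996·458.
So P* = 396/0.754 = 525, and then Q* = 458 - 0.247·525 = 328.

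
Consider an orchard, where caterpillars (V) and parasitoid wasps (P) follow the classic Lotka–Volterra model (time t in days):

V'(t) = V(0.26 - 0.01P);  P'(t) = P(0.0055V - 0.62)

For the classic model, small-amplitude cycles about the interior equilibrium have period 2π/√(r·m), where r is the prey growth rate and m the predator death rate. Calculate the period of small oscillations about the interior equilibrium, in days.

T ≈ 15.6 days

Here r = 0.26 and m = 0.62, so r·m = 0.161.
ω = √0.161 = 0.401 per day, hence T = 2π/ω ≈ 15.6 days.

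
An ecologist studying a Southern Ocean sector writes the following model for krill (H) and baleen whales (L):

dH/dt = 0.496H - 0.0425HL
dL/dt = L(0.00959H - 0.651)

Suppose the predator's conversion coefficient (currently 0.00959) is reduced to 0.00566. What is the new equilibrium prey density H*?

At the interior fixed point, setting dL/dt = 0 with L > 0 fixes H* = (predator death rate)/(HL coefficient) — independent of the other coefficients.
With the change, H* = 0.651/0.00566 = 115; it rises from 67.9.

H* ≈ 115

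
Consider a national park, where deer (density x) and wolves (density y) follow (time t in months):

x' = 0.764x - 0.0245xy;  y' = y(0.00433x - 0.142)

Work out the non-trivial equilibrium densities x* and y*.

Set dy/dt = 0 with y > 0: 0.00433x - 0.142 = 0, so x* = 0.142/0.00433 = 32.8.
Set dx/dt = 0 with x > 0: 0.764 - 0.0245y = 0, so y* = 0.764/0.0245 = 31.2.

x* ≈ 32.8, y* ≈ 31.2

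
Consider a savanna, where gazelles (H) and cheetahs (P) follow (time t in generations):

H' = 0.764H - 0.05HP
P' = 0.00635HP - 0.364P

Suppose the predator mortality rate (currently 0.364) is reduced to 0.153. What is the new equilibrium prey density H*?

H* ≈ 24.1

At the interior fixed point, setting dP/dt = 0 with P > 0 fixes H* = (predator death rate)/(HP coefficient) — independent of the other coefficients.
With the change, H* = 0.153/0.00635 = 24.1; it falls from 57.3.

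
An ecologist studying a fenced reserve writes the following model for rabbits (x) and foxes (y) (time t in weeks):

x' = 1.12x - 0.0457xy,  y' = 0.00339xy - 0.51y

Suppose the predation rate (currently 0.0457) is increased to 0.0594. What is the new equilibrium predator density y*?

At the interior fixed point, setting dx/dt = 0 with x > 0 fixes y* = (prey growth rate)/(xy coefficient) — independent of the other coefficients.
With the change, y* = 1.12/0.0594 = 18.9; it falls from 24.5.

y* ≈ 18.9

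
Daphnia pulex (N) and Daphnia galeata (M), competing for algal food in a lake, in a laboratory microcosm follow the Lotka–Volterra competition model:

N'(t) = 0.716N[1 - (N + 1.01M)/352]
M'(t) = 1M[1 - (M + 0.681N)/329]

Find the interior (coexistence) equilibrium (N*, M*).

Setting both brackets to zero gives the nullclines N + 1.01M = 352 and 0.681N + M = 329.
Substituting M = 329 - 0.681N into the first: N(1 - 1.01·0.681) = 352 - 1.01·329.
So N* = 19.7/0.312 = 63.1, and then M* = 329 - 0.681·63.1 = 286.

N* ≈ 63.1, M* ≈ 286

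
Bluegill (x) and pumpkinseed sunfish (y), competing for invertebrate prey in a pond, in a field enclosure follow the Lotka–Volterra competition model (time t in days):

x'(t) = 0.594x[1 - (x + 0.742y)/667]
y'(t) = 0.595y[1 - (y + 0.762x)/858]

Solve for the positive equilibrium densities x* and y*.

Setting both brackets to zero gives the nullclines x + 0.742y = 667 and 0.762x + y = 858.
Substituting y = 858 - 0.762x into the first: x(1 - 0.742·0.762) = 667 - 0.742·858.
So x* = 30.4/0.435 = 69.9, and then y* = 858 - 0.762·69.9 = 805.

x* ≈ 69.9, y* ≈ 805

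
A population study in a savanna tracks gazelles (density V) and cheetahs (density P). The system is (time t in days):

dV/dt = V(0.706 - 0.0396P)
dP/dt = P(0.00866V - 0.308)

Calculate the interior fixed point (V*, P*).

Set dP/dt = 0 with P > 0: 0.00866V - 0.308 = 0, so V* = 0.308/0.00866 = 35.6.
Set dV/dt = 0 with V > 0: 0.706 - 0.0396P = 0, so P* = 0.706/0.0396 = 17.8.

V* ≈ 35.6, P* ≈ 17.8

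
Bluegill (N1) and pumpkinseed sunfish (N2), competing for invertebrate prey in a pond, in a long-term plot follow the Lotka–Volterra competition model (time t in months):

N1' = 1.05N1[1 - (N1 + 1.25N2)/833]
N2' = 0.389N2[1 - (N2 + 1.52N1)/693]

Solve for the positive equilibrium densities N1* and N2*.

N1* ≈ 36.9, N2* ≈ 637

Setting both brackets to zero gives the nullclines N1 + 1.25N2 = 833 and 1.52N1 + N2 = 693.
Substituting N2 = 693 - 1.52N1 into the first: N1(1 - 1.25·1.52) = 833 - 1.25·693.
So N1* = -33.2/-0.9 = 36.9, and then N2* = 693 - 1.52·36.9 = 637.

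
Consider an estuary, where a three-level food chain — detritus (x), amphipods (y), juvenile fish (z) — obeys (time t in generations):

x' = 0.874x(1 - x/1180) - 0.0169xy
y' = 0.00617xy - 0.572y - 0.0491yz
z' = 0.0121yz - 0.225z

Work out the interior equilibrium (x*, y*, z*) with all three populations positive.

From dz/dt = 0: 0.0121y* = 0.225, so y* = 18.6.
From dx/dt = 0: 0.874(1 - x*/1180) = 0.0169·18.6, giving x* = 1180·(1 - 0.36) = 756.
From dy/dt = 0: 0.00617·756 - 0.572 = 0.0491z*, so z* = 4.09/0.0491 = 83.3.

x* ≈ 756, y* ≈ 18.6, z* ≈ 83.3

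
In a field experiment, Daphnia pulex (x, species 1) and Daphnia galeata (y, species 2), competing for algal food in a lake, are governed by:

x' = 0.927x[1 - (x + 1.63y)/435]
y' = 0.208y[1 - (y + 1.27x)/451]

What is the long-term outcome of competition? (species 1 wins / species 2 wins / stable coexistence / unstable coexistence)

Compare the nullcline intercepts: K1/α12 = 435/1.63 = 267 < K2 = 451; K2/α21 = 451/1.27 = 355 < K1 = 435.
Since both are reversed, neither can invade when rare; the interior point is a saddle.

unstable coexistence (outcome depends on initial conditions)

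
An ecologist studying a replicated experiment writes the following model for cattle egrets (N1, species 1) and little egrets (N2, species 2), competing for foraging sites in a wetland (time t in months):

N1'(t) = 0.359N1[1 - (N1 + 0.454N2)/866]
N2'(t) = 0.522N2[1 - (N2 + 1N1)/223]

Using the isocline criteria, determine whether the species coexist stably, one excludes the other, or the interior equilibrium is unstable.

Compare the nullcline intercepts: K1/α12 = 866/0.454 = 1910 > K2 = 223; K2/α21 = 223/1 = 223 < K1 = 866.
Since the inequalities point opposite ways, species 1 can invade but species 2 cannot.

species 1 excludes species 2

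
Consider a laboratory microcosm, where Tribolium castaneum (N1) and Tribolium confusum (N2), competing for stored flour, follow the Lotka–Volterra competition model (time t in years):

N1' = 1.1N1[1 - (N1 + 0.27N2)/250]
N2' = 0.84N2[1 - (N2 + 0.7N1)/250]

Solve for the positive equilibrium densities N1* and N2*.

N1* ≈ 225, N2* ≈ 92.5

Setting both brackets to zero gives the nullclines N1 + 0.27N2 = 250 and 0.7N1 + N2 = 250.
Substituting N2 = 250 - 0.7N1 into the first: N1(1 - 0.27·0.7) = 250 - 0.27·250.
So N1* = 182/0.811 = 225, and then N2* = 250 - 0.7·225 = 92.5.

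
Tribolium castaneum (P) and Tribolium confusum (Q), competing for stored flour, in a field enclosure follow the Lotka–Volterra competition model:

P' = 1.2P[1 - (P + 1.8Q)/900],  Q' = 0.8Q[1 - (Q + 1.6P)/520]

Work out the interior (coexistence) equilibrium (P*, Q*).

Setting both brackets to zero gives the nullclines P + 1.8Q = 900 and 1.6P + Q = 520.
Substituting Q = 520 - 1.6P into the first: P(1 - 1.8·1.6) = 900 - 1.8·520.
So P* = -36/-1.88 = 19.1, and then Q* = 520 - 1.6·19.1 = 489.

P* ≈ 19.1, Q* ≈ 489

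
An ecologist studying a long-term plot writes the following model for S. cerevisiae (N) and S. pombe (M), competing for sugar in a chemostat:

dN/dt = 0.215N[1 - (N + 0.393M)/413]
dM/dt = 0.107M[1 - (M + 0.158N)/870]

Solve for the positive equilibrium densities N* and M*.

N* ≈ 75.8, M* ≈ 858

Setting both brackets to zero gives the nullclines N + 0.393M = 413 and 0.158N + M = 870.
Substituting M = 870 - 0.158N into the first: N(1 - 0.393·0.158) = 413 - 0.393·870.
So N* = 71.1/0.938 = 75.8, and then M* = 870 - 0.158·75.8 = 858.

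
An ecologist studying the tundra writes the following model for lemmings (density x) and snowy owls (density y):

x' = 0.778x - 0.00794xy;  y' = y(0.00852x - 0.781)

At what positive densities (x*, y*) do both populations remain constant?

x* ≈ 91.7, y* ≈ 98

Set dy/dt = 0 with y > 0: 0.00852x - 0.781 = 0, so x* = 0.781/0.00852 = 91.7.
Set dx/dt = 0 with x > 0: 0.778 - 0.00794y = 0, so y* = 0.778/0.00794 = 98.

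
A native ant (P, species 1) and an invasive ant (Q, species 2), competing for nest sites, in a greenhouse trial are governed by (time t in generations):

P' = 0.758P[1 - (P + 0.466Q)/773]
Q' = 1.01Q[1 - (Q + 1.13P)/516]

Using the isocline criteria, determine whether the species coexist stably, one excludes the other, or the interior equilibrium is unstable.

species 1 excludes species 2

Compare the nullcline intercepts: K1/α12 = 773/0.466 = 1660 > K2 = 516; K2/α21 = 516/1.13 = 457 < K1 = 773.
Since the inequalities point opposite ways, species 1 can invade but species 2 cannot.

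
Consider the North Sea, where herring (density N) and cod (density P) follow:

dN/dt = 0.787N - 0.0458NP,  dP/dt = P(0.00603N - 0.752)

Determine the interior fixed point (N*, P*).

N* ≈ 125, P* ≈ 17.2

Set dP/dt = 0 with P > 0: 0.00603N - 0.752 = 0, so N* = 0.752/0.00603 = 125.
Set dN/dt = 0 with N > 0: 0.787 - 0.0458P = 0, so P* = 0.787/0.0458 = 17.2.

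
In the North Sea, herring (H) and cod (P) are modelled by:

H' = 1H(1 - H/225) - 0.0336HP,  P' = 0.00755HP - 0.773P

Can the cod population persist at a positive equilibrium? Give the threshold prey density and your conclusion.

The predator equation gives dP/dt > 0 only when H > 0.773/0.00755 = 102.
Without the predator, H → K = 225. Since 225 > 102, the predator can invade and persist.

Threshold H = 102; K > 102, so yes, the predator persists.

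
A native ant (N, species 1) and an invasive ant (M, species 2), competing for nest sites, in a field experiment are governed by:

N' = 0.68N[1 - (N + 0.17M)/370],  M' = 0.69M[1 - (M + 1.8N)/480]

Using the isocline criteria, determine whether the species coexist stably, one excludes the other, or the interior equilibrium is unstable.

species 1 excludes species 2

Compare the nullcline intercepts: K1/α12 = 370/0.17 = 2180 > K2 = 480; K2/α21 = 480/1.8 = 267 < K1 = 370.
Since the inequalities point opposite ways, species 1 can invade but species 2 cannot.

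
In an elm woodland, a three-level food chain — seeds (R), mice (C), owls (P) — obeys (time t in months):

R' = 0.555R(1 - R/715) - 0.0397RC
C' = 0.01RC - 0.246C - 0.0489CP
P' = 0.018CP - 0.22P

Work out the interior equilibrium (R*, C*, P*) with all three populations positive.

R* ≈ 89.9, C* ≈ 12.2, P* ≈ 13.4

From dP/dt = 0: 0.018C* = 0.22, so C* = 12.2.
From dR/dt = 0: 0.555(1 - R*/715) = 0.0397·12.2, giving R* = 715·(1 - 0.874) = 89.9.
From dC/dt = 0: 0.01·89.9 - 0.246 = 0.0489P*, so P* = 0.653/0.0489 = 13.4.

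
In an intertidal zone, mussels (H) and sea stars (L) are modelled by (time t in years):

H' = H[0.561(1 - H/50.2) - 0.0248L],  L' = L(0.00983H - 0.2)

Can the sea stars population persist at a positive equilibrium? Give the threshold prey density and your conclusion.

Threshold H = 20.3; K > 20.3, so yes, the predator persists.

The predator equation gives dL/dt > 0 only when H > 0.2/0.00983 = 20.3.
Without the predator, H → K = 50.2. Since 50.2 > 20.3, the predator can invade and persist.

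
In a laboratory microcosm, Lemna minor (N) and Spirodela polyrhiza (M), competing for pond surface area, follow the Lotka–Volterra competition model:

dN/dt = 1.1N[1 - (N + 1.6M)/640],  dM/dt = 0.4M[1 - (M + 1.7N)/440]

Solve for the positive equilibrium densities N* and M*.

N* ≈ 37.2, M* ≈ 377

Setting both brackets to zero gives the nullclines N + 1.6M = 640 and 1.7N + M = 440.
Substituting M = 440 - 1.7N into the first: N(1 - 1.6·1.7) = 640 - 1.6·440.
So N* = -64/-1.72 = 37.2, and then M* = 440 - 1.7·37.2 = 377.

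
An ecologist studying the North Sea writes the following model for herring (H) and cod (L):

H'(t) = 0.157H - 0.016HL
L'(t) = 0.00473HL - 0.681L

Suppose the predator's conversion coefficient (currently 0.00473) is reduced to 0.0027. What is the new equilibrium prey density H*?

H* ≈ 252

At the interior fixed point, setting dL/dt = 0 with L > 0 fixes H* = (predator death rate)/(HL coefficient) — independent of the other coefficients.
With the change, H* = 0.681/0.0027 = 252; it rises from 144.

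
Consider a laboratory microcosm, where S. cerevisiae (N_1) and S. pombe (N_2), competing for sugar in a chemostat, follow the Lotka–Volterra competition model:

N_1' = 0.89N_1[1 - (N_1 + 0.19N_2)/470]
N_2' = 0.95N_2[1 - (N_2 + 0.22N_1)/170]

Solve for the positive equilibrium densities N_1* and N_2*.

Setting both brackets to zero gives the nullclines N_1 + 0.19N_2 = 470 and 0.22N_1 + N_2 = 170.
Substituting N_2 = 170 - 0.22N_1 into the first: N_1(1 - 0.19·0.22) = 470 - 0.19·170.
So N_1* = 438/0.958 = 457, and then N_2* = 170 - 0.22·457 = 69.5.

N_1* ≈ 457, N_2* ≈ 69.5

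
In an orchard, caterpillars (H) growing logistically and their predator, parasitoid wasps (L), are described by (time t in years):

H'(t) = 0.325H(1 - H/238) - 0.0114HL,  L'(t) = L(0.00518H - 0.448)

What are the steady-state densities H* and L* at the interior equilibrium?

H* ≈ 86.5, L* ≈ 18.1

From dL/dt = 0 with L > 0: 0.00518H* = 0.448, so H* = 86.5.
Substitute into dH/dt = 0: 0.325(1 - 86.5/238) = 0.0114L*.
The bracket is 0.637, giving L* = 0.207/0.0114 = 18.1.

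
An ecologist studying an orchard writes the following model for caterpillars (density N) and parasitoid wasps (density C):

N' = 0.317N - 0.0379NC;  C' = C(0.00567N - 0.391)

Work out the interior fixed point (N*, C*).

N* ≈ 69, C* ≈ 8.36

Set dC/dt = 0 with C > 0: 0.00567N - 0.391 = 0, so N* = 0.391/0.00567 = 69.
Set dN/dt = 0 with N > 0: 0.317 - 0.0379C = 0, so C* = 0.317/0.0379 = 8.36.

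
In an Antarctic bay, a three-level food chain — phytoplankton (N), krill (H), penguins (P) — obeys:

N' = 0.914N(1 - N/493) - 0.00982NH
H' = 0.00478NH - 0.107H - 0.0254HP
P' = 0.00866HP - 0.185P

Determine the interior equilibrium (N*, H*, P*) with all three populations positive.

N* ≈ 380, H* ≈ 21.4, P* ≈ 67.3

From dP/dt = 0: 0.00866H* = 0.185, so H* = 21.4.
From dN/dt = 0: 0.914(1 - N*/493) = 0.00982·21.4, giving N* = 493·(1 - 0.23) = 380.
From dH/dt = 0: 0.00478·380 - 0.107 = 0.0254P*, so P* = 1.71/0.0254 = 67.3.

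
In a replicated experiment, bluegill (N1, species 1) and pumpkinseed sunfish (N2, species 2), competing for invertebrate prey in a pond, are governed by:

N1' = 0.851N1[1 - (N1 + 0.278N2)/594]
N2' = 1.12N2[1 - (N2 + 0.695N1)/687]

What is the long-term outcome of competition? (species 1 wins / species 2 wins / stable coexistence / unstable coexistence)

stable coexistence

Compare the nullcline intercepts: K1/α12 = 594/0.278 = 2140 > K2 = 687; K2/α21 = 687/0.695 = 988 > K1 = 594.
Since both inequalities hold, each species can invade when rare, so the interior equilibrium is stable.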